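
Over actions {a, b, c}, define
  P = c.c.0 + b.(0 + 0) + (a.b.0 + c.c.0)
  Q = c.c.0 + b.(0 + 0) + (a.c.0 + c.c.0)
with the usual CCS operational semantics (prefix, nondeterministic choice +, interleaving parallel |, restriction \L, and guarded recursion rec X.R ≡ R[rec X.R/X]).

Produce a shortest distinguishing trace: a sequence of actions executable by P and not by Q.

P's transition system — 5 states:
  m0 = c.c.0 + b.(0 + 0) + (a.b.0 + c.c.0) has moves --a--▸ m1, --b--▸ m2, --c--▸ m3
  m1 = b.0 has moves --b--▸ m4
  m2 = 0 + 0 has moves ∅
  m3 = c.0 has moves --c--▸ m4
  m4 = 0 has moves ∅
Q's transition system — 4 states:
  n0 = c.c.0 + b.(0 + 0) + (a.c.0 + c.c.0) has moves --a--▸ n1, --b--▸ n2, --c--▸ n1
  n1 = c.0 has moves --c--▸ n3
  n2 = 0 + 0 has moves ∅
  n3 = 0 has moves ∅
Trace ⟨ab⟩ through P, begin at {m0}:
  after a @ step 1: {m1}
  after b @ step 2: {m4}
  P completes σ.
Trace ⟨ab⟩ through Q, begin at {n0}:
  after a @ step 1: {n1}
  after b @ step 2: no successor for Q

ab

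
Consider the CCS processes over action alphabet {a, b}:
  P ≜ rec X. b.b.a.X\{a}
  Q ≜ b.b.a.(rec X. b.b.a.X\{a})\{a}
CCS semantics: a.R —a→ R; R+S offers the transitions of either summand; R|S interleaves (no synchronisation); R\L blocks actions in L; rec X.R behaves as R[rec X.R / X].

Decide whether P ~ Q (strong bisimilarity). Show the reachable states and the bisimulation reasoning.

LTS(P): 6 reachable states
  s0 = rec X. b.b.a.X\{a} | -b-> s1
  s1 = b.a.(rec X. b.b.a.X\{a})\{a} | -b-> s2
  s2 = a.(rec X. b.b.a.X\{a})\{a} | -a-> s3
  s3 = (rec X. b.b.a.X\{a})\{a} | -b-> s4
  s4 = (b.a.(rec X. b.b.a.X\{a})\{a})\{a} | -b-> s5
  s5 = (a.(rec X. b.b.a.X\{a})\{a})\{a} | stopped
LTS(Q): 6 reachable states
  t0 = b.b.a.(rec X. b.b.a.X\{a})\{a} | -b-> t1
  t1 = b.a.(rec X. b.b.a.X\{a})\{a} | -b-> t2
  t2 = a.(rec X. b.b.a.X\{a})\{a} | -a-> t3
  t3 = (rec X. b.b.a.X\{a})\{a} | -b-> t4
  t4 = (b.a.(rec X. b.b.a.X\{a})\{a})\{a} | -b-> t5
  t5 = (a.(rec X. b.b.a.X\{a})\{a})\{a} | stopped
Bisimilarity quotient blocks:
  B0 = {s0, t0}
  B1 = {s1, t1}
  B2 = {s2, t2}
  B3 = {s3, t3}
  B4 = {s4, t4}
  B5 = {s5, t5}
s0 ∈ B0, t0 ∈ B0 → same block

bisimilar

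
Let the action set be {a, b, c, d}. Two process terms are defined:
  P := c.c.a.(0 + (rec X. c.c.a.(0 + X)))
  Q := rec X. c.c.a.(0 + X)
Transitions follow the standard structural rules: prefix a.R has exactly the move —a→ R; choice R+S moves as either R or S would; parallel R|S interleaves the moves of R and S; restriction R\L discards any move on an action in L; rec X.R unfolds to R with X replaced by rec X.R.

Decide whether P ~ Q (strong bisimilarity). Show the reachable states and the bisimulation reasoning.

LTS(P): 4 reachable states
  u0 = c.c.a.(0 + (rec X. c.c.a.(0 + X))) ⊢ -c-> u1
  u1 = c.a.(0 + (rec X. c.c.a.(0 + X))) ⊢ -c-> u2
  u2 = a.(0 + (rec X. c.c.a.(0 + X))) ⊢ -a-> u3
  u3 = 0 + (rec X. c.c.a.(0 + X)) ⊢ -c-> u1
LTS(Q): 4 reachable states
  v0 = rec X. c.c.a.(0 + X) ⊢ -c-> v1
  v1 = c.a.(0 + (rec X. c.c.a.(0 + X))) ⊢ -c-> v2
  v2 = a.(0 + (rec X. c.c.a.(0 + X))) ⊢ -a-> v3
  v3 = 0 + (rec X. c.c.a.(0 + X)) ⊢ -c-> v1
Bisimilarity quotient blocks:
  B0 = {u0, u3, v0, v3}
  B1 = {u1, v1}
  B2 = {u2, v2}
u0 ∈ B0, v0 ∈ B0 → same block

bisimilar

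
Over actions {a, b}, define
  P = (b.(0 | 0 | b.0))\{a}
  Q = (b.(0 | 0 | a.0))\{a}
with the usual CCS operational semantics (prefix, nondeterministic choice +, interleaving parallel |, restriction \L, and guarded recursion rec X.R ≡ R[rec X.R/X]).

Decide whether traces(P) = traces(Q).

P's transition system — 3 states:
  m0 = (b.(0 | 0 | b.0))\{a} :: --b--▸ m1
  m1 = (0 | 0 | b.0)\{a} :: --b--▸ m2
  m2 = (0 | 0 | 0)\{a} :: (no moves)
Q's transition system — 2 states:
  n0 = (b.(0 | 0 | a.0))\{a} :: --b--▸ n1
  n1 = (0 | 0 | a.0)\{a} :: (no moves)
Executing bb from P (initial set {m0}):
  [1] b ⇒ {m1}
  [2] b ⇒ {m2}
  P completes σ.
Executing bb from Q (initial set {n0}):
  [1] b ⇒ {n1}
  [2] b ⇒ ∅  — Q cannot continue

NO — witness ⟨bb⟩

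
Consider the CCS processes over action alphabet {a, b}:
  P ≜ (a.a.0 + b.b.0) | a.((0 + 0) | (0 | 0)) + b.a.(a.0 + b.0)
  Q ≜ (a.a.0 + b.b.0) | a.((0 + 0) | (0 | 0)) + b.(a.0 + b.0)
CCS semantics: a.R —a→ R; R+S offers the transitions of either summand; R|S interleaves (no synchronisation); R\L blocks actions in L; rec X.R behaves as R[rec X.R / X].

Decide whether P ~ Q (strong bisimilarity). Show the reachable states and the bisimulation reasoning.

P ≁ Q

Reachable graph of P (11 states):
  s0 = (a.a.0 + b.b.0) | a.((0 + 0) | (0 | 0)) + b.a.(a.0 + b.0) has moves —a→ s1, —a→ s2, —b→ s3, —b→ s4
  s1 = (a.a.0 + b.b.0) | ((0 + 0) | (0 | 0)) has moves —a→ s5, —b→ s6
  s2 = a.0 | a.((0 + 0) | (0 | 0)) has moves —a→ s5, —a→ s7
  s3 = a.(a.0 + b.0) has moves —a→ s8
  s4 = b.0 | a.((0 + 0) | (0 | 0)) has moves —a→ s6, —b→ s7
  s5 = a.0 | ((0 + 0) | (0 | 0)) has moves —a→ s9
  s6 = b.0 | ((0 + 0) | (0 | 0)) has moves —b→ s9
  s7 = 0 | a.((0 + 0) | (0 | 0)) has moves —a→ s9
  s8 = a.0 + b.0 has moves —a→ s10, —b→ s10
  s9 = 0 | ((0 + 0) | (0 | 0)) has moves ·
  s10 = 0 has moves ·
Reachable graph of Q (10 states):
  t0 = (a.a.0 + b.b.0) | a.((0 + 0) | (0 | 0)) + b.(a.0 + b.0) has moves —a→ t1, —a→ t2, —b→ t3, —b→ t4
  t1 = (a.a.0 + b.b.0) | ((0 + 0) | (0 | 0)) has moves —a→ t5, —b→ t6
  t2 = a.0 | a.((0 + 0) | (0 | 0)) has moves —a→ t5, —a→ t7
  t3 = a.0 + b.0 has moves —a→ t8, —b→ t8
  t4 = b.0 | a.((0 + 0) | (0 | 0)) has moves —a→ t6, —b→ t7
  t5 = a.0 | ((0 + 0) | (0 | 0)) has moves —a→ t9
  t6 = b.0 | ((0 + 0) | (0 | 0)) has moves —b→ t9
  t7 = 0 | a.((0 + 0) | (0 | 0)) has moves —a→ t9
  t8 = 0 has moves ·
  t9 = 0 | ((0 + 0) | (0 | 0)) has moves ·
Partition-refinement fixed point:
  B0 = {s0}
  B1 = {s2, t2}
  B2 = {s5, s7, t5, t7}
  B3 = {s10, s9, t8, t9}
  B4 = {s3}
  B5 = {s8, t3}
  B6 = {s4, t4}
  B7 = {s6, t6}
  B8 = {s1, t1}
  B9 = {t0}
s0 ∈ B0, t0 ∈ B9 → different blocks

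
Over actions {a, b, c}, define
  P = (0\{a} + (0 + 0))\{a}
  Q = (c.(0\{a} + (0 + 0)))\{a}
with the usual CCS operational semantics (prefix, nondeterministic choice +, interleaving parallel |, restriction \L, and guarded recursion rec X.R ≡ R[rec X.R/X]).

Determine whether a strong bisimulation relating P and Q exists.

P's transition system — 1 states:
  u0 = (0\{a} + (0 + 0))\{a} ⊢ stopped
Q's transition system — 2 states:
  v0 = (c.(0\{a} + (0 + 0)))\{a} ⊢ ··c··> v1
  v1 = (0\{a} + (0 + 0))\{a} ⊢ stopped
Bisimilarity quotient blocks:
  B0 = {u0, v1}
  B1 = {v0}
u0 ∈ B0, v0 ∈ B1 → different blocks

not bisimilar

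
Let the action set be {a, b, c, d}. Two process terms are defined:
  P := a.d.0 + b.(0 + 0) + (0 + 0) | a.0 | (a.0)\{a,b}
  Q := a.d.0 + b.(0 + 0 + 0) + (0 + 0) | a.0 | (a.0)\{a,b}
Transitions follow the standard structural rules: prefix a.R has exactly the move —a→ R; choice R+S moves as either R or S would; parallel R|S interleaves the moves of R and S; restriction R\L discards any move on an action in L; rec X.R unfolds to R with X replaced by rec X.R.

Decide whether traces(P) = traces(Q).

LTS(P): 5 reachable states
  m0 = a.d.0 + b.(0 + 0) + (0 + 0) | a.0 | (a.0)\{a,b} :: =a=> m1, =a=> m2, =b=> m3
  m1 = (0 + 0) | 0 | (a.0)\{a,b} :: stopped
  m2 = d.0 :: =d=> m4
  m3 = 0 + 0 :: stopped
  m4 = 0 :: stopped
LTS(Q): 5 reachable states
  n0 = a.d.0 + b.(0 + 0 + 0) + (0 + 0) | a.0 | (a.0)\{a,b} :: =a=> n1, =a=> n2, =b=> n3
  n1 = (0 + 0) | 0 | (a.0)\{a,b} :: stopped
  n2 = d.0 :: =d=> n4
  n3 = 0 + 0 + 0 :: stopped
  n4 = 0 :: stopped
Partition-refinement fixed point:
  B0 = {m0, n0}
  B1 = {m1, m3, m4, n1, n3, n4}
  B2 = {m2, n2}
m0 ∈ B0, n0 ∈ B0 → same block
Bisimilar ⇒ trace-equivalent.

traces(P) = traces(Q)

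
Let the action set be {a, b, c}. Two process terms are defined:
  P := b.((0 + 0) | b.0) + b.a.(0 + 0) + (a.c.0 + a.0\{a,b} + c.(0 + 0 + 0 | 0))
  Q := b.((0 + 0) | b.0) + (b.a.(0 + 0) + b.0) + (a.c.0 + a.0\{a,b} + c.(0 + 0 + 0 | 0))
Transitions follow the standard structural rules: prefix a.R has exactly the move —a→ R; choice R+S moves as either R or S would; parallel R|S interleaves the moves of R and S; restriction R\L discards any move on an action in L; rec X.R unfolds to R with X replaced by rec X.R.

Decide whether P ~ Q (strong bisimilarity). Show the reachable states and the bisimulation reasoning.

Reachable graph of P (9 states):
  s0 = b.((0 + 0) | b.0) + b.a.(0 + 0) + (a.c.0 + a.0\{a,b} + c.(0 + 0 + 0 | 0)) → —a→ s1, —a→ s2, —b→ s3, —b→ s4, —c→ s5
  s1 = 0\{a,b} → ·
  s2 = c.0 → —c→ s6
  s3 = (0 + 0) | b.0 → —b→ s7
  s4 = a.(0 + 0) → —a→ s8
  s5 = 0 + 0 + 0 | 0 → ·
  s6 = 0 → ·
  s7 = (0 + 0) | 0 → ·
  s8 = 0 + 0 → ·
Reachable graph of Q (9 states):
  t0 = b.((0 + 0) | b.0) + (b.a.(0 + 0) + b.0) + (a.c.0 + a.0\{a,b} + c.(0 + 0 + 0 | 0)) → —a→ t1, —a→ t2, —b→ t3, —b→ t4, —b→ t5, —c→ t6
  t1 = 0\{a,b} → ·
  t2 = c.0 → —c→ t4
  t3 = (0 + 0) | b.0 → —b→ t7
  t4 = 0 → ·
  t5 = a.(0 + 0) → —a→ t8
  t6 = 0 + 0 + 0 | 0 → ·
  t7 = (0 + 0) | 0 → ·
  t8 = 0 + 0 → ·
Coarsest stable partition (strong bisimilarity classes):
  B0 = {s0}
  B1 = {s1, s5, s6, s7, s8, t1, t4, t6, t7, t8}
  B2 = {s2, t2}
  B3 = {s3, t3}
  B4 = {s4, t5}
  B5 = {t0}
s0 ∈ B0, t0 ∈ B5 → different blocks

P ≁ Q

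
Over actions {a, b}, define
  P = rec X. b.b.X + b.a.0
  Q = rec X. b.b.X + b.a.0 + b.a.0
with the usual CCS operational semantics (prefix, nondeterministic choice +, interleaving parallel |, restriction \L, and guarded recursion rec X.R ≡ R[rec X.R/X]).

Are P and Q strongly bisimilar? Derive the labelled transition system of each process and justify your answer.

P ~ Q

LTS(P): 4 reachable states
  s0 = rec X. b.b.X + b.a.0 → -b-> s1, -b-> s2
  s1 = a.0 → -a-> s3
  s2 = b.(rec X. b.b.X + b.a.0) → -b-> s0
  s3 = 0 → stopped
LTS(Q): 4 reachable states
  t0 = rec X. b.b.X + b.a.0 + b.a.0 → -b-> t1, -b-> t2
  t1 = a.0 → -a-> t3
  t2 = b.(rec X. b.b.X + b.a.0 + b.a.0) → -b-> t0
  t3 = 0 → stopped
Partition-refinement fixed point:
  B0 = {s0, t0}
  B1 = {s1, t1}
  B2 = {s3, t3}
  B3 = {s2, t2}
s0 ∈ B0, t0 ∈ B0 → same block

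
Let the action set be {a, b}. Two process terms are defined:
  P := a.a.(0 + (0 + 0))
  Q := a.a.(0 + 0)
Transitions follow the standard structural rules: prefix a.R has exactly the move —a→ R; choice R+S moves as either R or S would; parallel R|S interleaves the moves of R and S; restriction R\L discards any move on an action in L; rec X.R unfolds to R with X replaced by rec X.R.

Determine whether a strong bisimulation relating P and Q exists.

P ~ Q

P's transition system — 3 states:
  s0 = a.a.(0 + (0 + 0)) | —a→ s1
  s1 = a.(0 + (0 + 0)) | —a→ s2
  s2 = 0 + (0 + 0) | deadlocked
Q's transition system — 3 states:
  t0 = a.a.(0 + 0) | —a→ t1
  t1 = a.(0 + 0) | —a→ t2
  t2 = 0 + 0 | deadlocked
Bisimilarity quotient blocks:
  B0 = {s0, t0}
  B1 = {s1, t1}
  B2 = {s2, t2}
s0 ∈ B0, t0 ∈ B0 → same block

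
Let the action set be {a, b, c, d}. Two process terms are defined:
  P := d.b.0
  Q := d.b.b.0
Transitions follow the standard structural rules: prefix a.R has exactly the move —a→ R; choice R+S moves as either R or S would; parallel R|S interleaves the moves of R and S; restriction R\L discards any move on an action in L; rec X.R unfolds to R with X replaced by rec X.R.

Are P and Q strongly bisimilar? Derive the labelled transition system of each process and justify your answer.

P ≁ Q

LTS(P): 3 reachable states
  u0 = d.b.0 → -d-> u1
  u1 = b.0 → -b-> u2
  u2 = 0 → stopped
LTS(Q): 4 reachable states
  v0 = d.b.b.0 → -d-> v1
  v1 = b.b.0 → -b-> v2
  v2 = b.0 → -b-> v3
  v3 = 0 → stopped
Partition-refinement fixed point:
  B0 = {u0}
  B1 = {u1, v2}
  B2 = {u2, v3}
  B3 = {v0}
  B4 = {v1}
u0 ∈ B0, v0 ∈ B3 → different blocks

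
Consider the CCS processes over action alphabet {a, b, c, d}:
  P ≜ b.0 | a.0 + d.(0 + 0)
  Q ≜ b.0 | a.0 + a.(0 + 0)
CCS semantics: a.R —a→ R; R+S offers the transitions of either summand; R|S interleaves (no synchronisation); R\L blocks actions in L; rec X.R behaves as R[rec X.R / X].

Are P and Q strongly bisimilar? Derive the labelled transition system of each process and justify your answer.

P's transition system — 5 states:
  u0 = b.0 | a.0 + d.(0 + 0) has moves —a→ u1, —b→ u2, —d→ u3
  u1 = b.0 | 0 has moves —b→ u4
  u2 = 0 | a.0 has moves —a→ u4
  u3 = 0 + 0 has moves ·
  u4 = 0 | 0 has moves ·
Q's transition system — 5 states:
  v0 = b.0 | a.0 + a.(0 + 0) has moves —a→ v1, —a→ v2, —b→ v3
  v1 = 0 + 0 has moves ·
  v2 = b.0 | 0 has moves —b→ v4
  v3 = 0 | a.0 has moves —a→ v4
  v4 = 0 | 0 has moves ·
Partition-refinement fixed point:
  B0 = {u0}
  B1 = {u2, v3}
  B2 = {u3, u4, v1, v4}
  B3 = {u1, v2}
  B4 = {v0}
u0 ∈ B0, v0 ∈ B4 → different blocks

P ≁ Q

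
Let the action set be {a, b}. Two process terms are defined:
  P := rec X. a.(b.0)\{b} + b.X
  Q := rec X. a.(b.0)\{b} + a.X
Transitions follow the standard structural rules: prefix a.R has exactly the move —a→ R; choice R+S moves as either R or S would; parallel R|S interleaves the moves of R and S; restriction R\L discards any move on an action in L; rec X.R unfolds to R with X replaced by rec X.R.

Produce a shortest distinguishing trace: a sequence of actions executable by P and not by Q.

P's transition system — 2 states:
  p0 = rec X. a.(b.0)\{b} + b.X ⊢ =a=> p1, =b=> p0
  p1 = (b.0)\{b} ⊢ ∅
Q's transition system — 2 states:
  q0 = rec X. a.(b.0)\{b} + a.X ⊢ =a=> q0, =a=> q1
  q1 = (b.0)\{b} ⊢ ∅
Executing b from P (initial set {p0}):
  step 1 (b): {p0}
  ✓ P
Executing b from Q (initial set {q0}):
  step 1 (b): ∅  — Q cannot continue

b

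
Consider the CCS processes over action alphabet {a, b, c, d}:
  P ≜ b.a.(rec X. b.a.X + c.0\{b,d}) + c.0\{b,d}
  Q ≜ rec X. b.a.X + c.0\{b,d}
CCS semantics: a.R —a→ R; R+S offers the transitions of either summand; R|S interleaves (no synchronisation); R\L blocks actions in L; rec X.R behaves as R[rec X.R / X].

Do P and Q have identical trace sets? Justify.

Reachable graph of P (4 states):
  p0 = b.a.(rec X. b.a.X + c.0\{b,d}) + c.0\{b,d} | —b→ p1, —c→ p2
  p1 = a.(rec X. b.a.X + c.0\{b,d}) | —a→ p3
  p2 = 0\{b,d} | ·
  p3 = rec X. b.a.X + c.0\{b,d} | —b→ p1, —c→ p2
Reachable graph of Q (3 states):
  q0 = rec X. b.a.X + c.0\{b,d} | —b→ q1, —c→ q2
  q1 = a.(rec X. b.a.X + c.0\{b,d}) | —a→ q0
  q2 = 0\{b,d} | ·
Bisimilarity quotient blocks:
  B0 = {p0, p3, q0}
  B1 = {p2, q2}
  B2 = {p1, q1}
p0 ∈ B0, q0 ∈ B0 → same block
Bisimilar ⇒ trace-equivalent.

traces(P) = traces(Q)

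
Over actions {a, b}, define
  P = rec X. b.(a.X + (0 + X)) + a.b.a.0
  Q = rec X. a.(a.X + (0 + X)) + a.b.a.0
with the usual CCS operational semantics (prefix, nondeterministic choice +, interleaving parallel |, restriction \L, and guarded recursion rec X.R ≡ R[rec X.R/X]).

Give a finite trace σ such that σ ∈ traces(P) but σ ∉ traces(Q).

b

P's transition system — 5 states:
  u0 = rec X. b.(a.X + (0 + X)) + a.b.a.0 → —a→ u1, —b→ u2
  u1 = b.a.0 → —b→ u3
  u2 = a.(rec X. b.(a.X + (0 + X)) + a.b.a.0) + (0 + (rec X. b.(a.X + (0 + X)) + a.b.a.0)) → —a→ u0, —a→ u1, —b→ u2
  u3 = a.0 → —a→ u4
  u4 = 0 → ·
Q's transition system — 5 states:
  v0 = rec X. a.(a.X + (0 + X)) + a.b.a.0 → —a→ v1, —a→ v2
  v1 = a.(rec X. a.(a.X + (0 + X)) + a.b.a.0) + (0 + (rec X. a.(a.X + (0 + X)) + a.b.a.0)) → —a→ v0, —a→ v1, —a→ v2
  v2 = b.a.0 → —b→ v3
  v3 = a.0 → —a→ v4
  v4 = 0 → ·
Trace ⟨b⟩ through P, begin at {u0}:
  step 1 (b): {u2}
  P completes σ.
Trace ⟨b⟩ through Q, begin at {v0}:
  step 1 (b): no successor for Q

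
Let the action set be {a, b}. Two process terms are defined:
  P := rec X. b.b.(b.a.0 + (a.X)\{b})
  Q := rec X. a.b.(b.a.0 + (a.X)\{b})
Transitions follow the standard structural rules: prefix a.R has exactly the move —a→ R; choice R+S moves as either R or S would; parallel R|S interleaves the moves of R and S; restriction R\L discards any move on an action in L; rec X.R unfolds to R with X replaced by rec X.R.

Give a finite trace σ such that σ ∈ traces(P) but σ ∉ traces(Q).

b

LTS(P): 6 reachable states
  p0 = rec X. b.b.(b.a.0 + (a.X)\{b}) :: ··b··> p1
  p1 = b.(b.a.0 + (a.(rec X. b.b.(b.a.0 + (a.X)\{b})))\{b}) :: ··b··> p2
  p2 = b.a.0 + (a.(rec X. b.b.(b.a.0 + (a.X)\{b})))\{b} :: ··a··> p3, ··b··> p4
  p3 = (rec X. b.b.(b.a.0 + (a.X)\{b}))\{b} :: deadlocked
  p4 = a.0 :: ··a··> p5
  p5 = 0 :: deadlocked
LTS(Q): 7 reachable states
  q0 = rec X. a.b.(b.a.0 + (a.X)\{b}) :: ··a··> q1
  q1 = b.(b.a.0 + (a.(rec X. a.b.(b.a.0 + (a.X)\{b})))\{b}) :: ··b··> q2
  q2 = b.a.0 + (a.(rec X. a.b.(b.a.0 + (a.X)\{b})))\{b} :: ··a··> q3, ··b··> q4
  q3 = (rec X. a.b.(b.a.0 + (a.X)\{b}))\{b} :: ··a··> q5
  q4 = a.0 :: ··a··> q6
  q5 = (b.(b.a.0 + (a.(rec X. a.b.(b.a.0 + (a.X)\{b})))\{b}))\{b} :: deadlocked
  q6 = 0 :: deadlocked
Executing b from P (initial set {p0}):
  [1] b ⇒ {p1}
  ✓ P
Executing b from Q (initial set {q0}):
  [1] b ⇒ no successor for Q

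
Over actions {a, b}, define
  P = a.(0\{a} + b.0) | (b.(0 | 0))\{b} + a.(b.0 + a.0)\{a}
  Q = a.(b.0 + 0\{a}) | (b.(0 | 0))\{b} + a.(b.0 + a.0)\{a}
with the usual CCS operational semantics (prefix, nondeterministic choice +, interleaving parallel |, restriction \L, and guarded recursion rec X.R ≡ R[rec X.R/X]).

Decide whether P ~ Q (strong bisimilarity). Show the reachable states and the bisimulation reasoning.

Reachable graph of P (5 states):
  u0 = a.(0\{a} + b.0) | (b.(0 | 0))\{b} + a.(b.0 + a.0)\{a} :: —a→ u1, —a→ u2
  u1 = (0\{a} + b.0) | (b.(0 | 0))\{b} :: —b→ u3
  u2 = (b.0 + a.0)\{a} :: —b→ u4
  u3 = 0 | (b.(0 | 0))\{b} :: (no moves)
  u4 = 0\{a} :: (no moves)
Reachable graph of Q (5 states):
  v0 = a.(b.0 + 0\{a}) | (b.(0 | 0))\{b} + a.(b.0 + a.0)\{a} :: —a→ v1, —a→ v2
  v1 = (b.0 + 0\{a}) | (b.(0 | 0))\{b} :: —b→ v3
  v2 = (b.0 + a.0)\{a} :: —b→ v4
  v3 = 0 | (b.(0 | 0))\{b} :: (no moves)
  v4 = 0\{a} :: (no moves)
Coarsest stable partition (strong bisimilarity classes):
  B0 = {u0, v0}
  B1 = {u1, u2, v1, v2}
  B2 = {u3, u4, v3, v4}
u0 ∈ B0, v0 ∈ B0 → same block

P ~ Q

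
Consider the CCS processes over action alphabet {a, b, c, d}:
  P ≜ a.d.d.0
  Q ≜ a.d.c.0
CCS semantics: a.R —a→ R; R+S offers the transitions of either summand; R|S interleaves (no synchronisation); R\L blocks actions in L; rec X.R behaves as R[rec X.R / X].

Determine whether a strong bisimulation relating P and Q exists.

Reachable graph of P (4 states):
  m0 = a.d.d.0 :: --a--▸ m1
  m1 = d.d.0 :: --d--▸ m2
  m2 = d.0 :: --d--▸ m3
  m3 = 0 :: ·
Reachable graph of Q (4 states):
  n0 = a.d.c.0 :: --a--▸ n1
  n1 = d.c.0 :: --d--▸ n2
  n2 = c.0 :: --c--▸ n3
  n3 = 0 :: ·
Bisimilarity quotient blocks:
  B0 = {m0}
  B1 = {m1}
  B2 = {m2}
  B3 = {m3, n3}
  B4 = {n0}
  B5 = {n1}
  B6 = {n2}
m0 ∈ B0, n0 ∈ B4 → different blocks

not bisimilar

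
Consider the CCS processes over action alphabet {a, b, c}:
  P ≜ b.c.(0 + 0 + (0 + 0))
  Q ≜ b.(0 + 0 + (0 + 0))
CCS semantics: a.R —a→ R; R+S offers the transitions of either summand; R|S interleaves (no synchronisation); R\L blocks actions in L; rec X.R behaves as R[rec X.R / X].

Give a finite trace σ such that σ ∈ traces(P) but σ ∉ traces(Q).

P's transition system — 3 states:
  m0 = b.c.(0 + 0 + (0 + 0)) | ··b··> m1
  m1 = c.(0 + 0 + (0 + 0)) | ··c··> m2
  m2 = 0 + 0 + (0 + 0) | ·
Q's transition system — 2 states:
  n0 = b.(0 + 0 + (0 + 0)) | ··b··> n1
  n1 = 0 + 0 + (0 + 0) | ·
Executing bc from P (initial set {m0}):
  step 1 (b): {m1}
  step 2 (c): {m2}
  ✓ P
Executing bc from Q (initial set {n0}):
  step 1 (b): {n1}
  step 2 (c): ∅  — Q cannot continue

bc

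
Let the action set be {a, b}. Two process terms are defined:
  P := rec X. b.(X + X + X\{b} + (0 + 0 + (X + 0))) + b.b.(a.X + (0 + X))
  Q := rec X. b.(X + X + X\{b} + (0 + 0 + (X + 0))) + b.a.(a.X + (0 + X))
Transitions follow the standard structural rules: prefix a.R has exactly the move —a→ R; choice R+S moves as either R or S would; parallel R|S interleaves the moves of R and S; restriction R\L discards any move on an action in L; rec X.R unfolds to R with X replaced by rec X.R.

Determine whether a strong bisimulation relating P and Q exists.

NO

LTS(P): 4 reachable states
  m0 = rec X. b.(X + X + X\{b} + (0 + 0 + (X + 0))) + b.b.(a.X + (0 + X)) ⊢ ··b··> m1, ··b··> m2
  m1 = (rec X. b.(X + X + X\{b} + (0 + 0 + (X + 0))) + b.b.(a.X + (0 + X))) + (rec X. b.(X + X + X\{b} + (0 + 0 + (X + 0))) + b.b.(a.X + (0 + X))) + (rec X. b.(X + X + X\{b} + (0 + 0 + (X + 0))) + b.b.(a.X + (0 + X)))\{b} + (0 + 0 + ((rec X. b.(X + X + X\{b} + (0 + 0 + (X + 0))) + b.b.(a.X + (0 + X))) + 0)) ⊢ ··b··> m1, ··b··> m2
  m2 = b.(a.(rec X. b.(X + X + X\{b} + (0 + 0 + (X + 0))) + b.b.(a.X + (0 + X))) + (0 + (rec X. b.(X + X + X\{b} + (0 + 0 + (X + 0))) + b.b.(a.X + (0 + X))))) ⊢ ··b··> m3
  m3 = a.(rec X. b.(X + X + X\{b} + (0 + 0 + (X + 0))) + b.b.(a.X + (0 + X))) + (0 + (rec X. b.(X + X + X\{b} + (0 + 0 + (X + 0))) + b.b.(a.X + (0 + X)))) ⊢ ··a··> m0, ··b··> m1, ··b··> m2
LTS(Q): 4 reachable states
  n0 = rec X. b.(X + X + X\{b} + (0 + 0 + (X + 0))) + b.a.(a.X + (0 + X)) ⊢ ··b··> n1, ··b··> n2
  n1 = (rec X. b.(X + X + X\{b} + (0 + 0 + (X + 0))) + b.a.(a.X + (0 + X))) + (rec X. b.(X + X + X\{b} + (0 + 0 + (X + 0))) + b.a.(a.X + (0 + X))) + (rec X. b.(X + X + X\{b} + (0 + 0 + (X + 0))) + b.a.(a.X + (0 + X)))\{b} + (0 + 0 + ((rec X. b.(X + X + X\{b} + (0 + 0 + (X + 0))) + b.a.(a.X + (0 + X))) + 0)) ⊢ ··b··> n1, ··b··> n2
  n2 = a.(a.(rec X. b.(X + X + X\{b} + (0 + 0 + (X + 0))) + b.a.(a.X + (0 + X))) + (0 + (rec X. b.(X + X + X\{b} + (0 + 0 + (X + 0))) + b.a.(a.X + (0 + X))))) ⊢ ··a··> n3
  n3 = a.(rec X. b.(X + X + X\{b} + (0 + 0 + (X + 0))) + b.a.(a.X + (0 + X))) + (0 + (rec X. b.(X + X + X\{b} + (0 + 0 + (X + 0))) + b.a.(a.X + (0 + X)))) ⊢ ··a··> n0, ··b··> n1, ··b··> n2
Coarsest stable partition (strong bisimilarity classes):
  B0 = {m0, m1}
  B1 = {m2}
  B2 = {m3}
  B3 = {n0, n1}
  B4 = {n2}
  B5 = {n3}
m0 ∈ B0, n0 ∈ B3 → different blocks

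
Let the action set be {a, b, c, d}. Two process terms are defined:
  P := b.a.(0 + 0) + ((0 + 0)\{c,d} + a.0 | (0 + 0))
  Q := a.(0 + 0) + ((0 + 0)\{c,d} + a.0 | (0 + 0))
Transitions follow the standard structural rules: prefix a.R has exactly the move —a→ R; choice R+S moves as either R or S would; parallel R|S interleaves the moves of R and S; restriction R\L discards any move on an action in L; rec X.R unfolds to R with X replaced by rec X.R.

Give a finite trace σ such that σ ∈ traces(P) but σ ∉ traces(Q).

Reachable graph of P (4 states):
  u0 = b.a.(0 + 0) + ((0 + 0)\{c,d} + a.0 | (0 + 0)) | --a--▸ u1, --b--▸ u2
  u1 = 0 | (0 + 0) | ∅
  u2 = a.(0 + 0) | --a--▸ u3
  u3 = 0 + 0 | ∅
Reachable graph of Q (3 states):
  v0 = a.(0 + 0) + ((0 + 0)\{c,d} + a.0 | (0 + 0)) | --a--▸ v1, --a--▸ v2
  v1 = 0 + 0 | ∅
  v2 = 0 | (0 + 0) | ∅
Run σ = ⟨b⟩ on P: start {u0}
  step 1 (b): {u2}
  ✓ P
Run σ = ⟨b⟩ on Q: start {v0}
  step 1 (b): ∅ (Q stuck)

b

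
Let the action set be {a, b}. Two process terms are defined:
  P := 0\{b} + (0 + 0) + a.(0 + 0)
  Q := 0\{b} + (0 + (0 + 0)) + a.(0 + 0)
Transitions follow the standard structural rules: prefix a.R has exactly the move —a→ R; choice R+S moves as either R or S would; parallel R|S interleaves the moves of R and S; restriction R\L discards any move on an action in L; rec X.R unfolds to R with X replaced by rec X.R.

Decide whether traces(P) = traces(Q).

LTS(P): 2 reachable states
  s0 = 0\{b} + (0 + 0) + a.(0 + 0) :: —a→ s1
  s1 = 0 + 0 :: deadlocked
LTS(Q): 2 reachable states
  t0 = 0\{b} + (0 + (0 + 0)) + a.(0 + 0) :: —a→ t1
  t1 = 0 + 0 :: deadlocked
Coarsest stable partition (strong bisimilarity classes):
  B0 = {s0, t0}
  B1 = {s1, t1}
s0 ∈ B0, t0 ∈ B0 → same block
Bisimilar ⇒ trace-equivalent.

traces(P) = traces(Q)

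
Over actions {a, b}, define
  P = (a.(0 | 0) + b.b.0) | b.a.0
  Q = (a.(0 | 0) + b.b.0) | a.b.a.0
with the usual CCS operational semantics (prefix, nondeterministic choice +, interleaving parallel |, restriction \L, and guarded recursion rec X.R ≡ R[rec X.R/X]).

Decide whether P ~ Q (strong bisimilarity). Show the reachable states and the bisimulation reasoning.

P's transition system — 12 states:
  m0 = (a.(0 | 0) + b.b.0) | b.a.0 :: ··a··> m1, ··b··> m2, ··b··> m3
  m1 = 0 | 0 | b.a.0 :: ··b··> m4
  m2 = (a.(0 | 0) + b.b.0) | a.0 :: ··a··> m4, ··a··> m5, ··b··> m6
  m3 = b.0 | b.a.0 :: ··b··> m6, ··b··> m7
  m4 = 0 | 0 | a.0 :: ··a··> m8
  m5 = (a.(0 | 0) + b.b.0) | 0 :: ··a··> m8, ··b··> m9
  m6 = b.0 | a.0 :: ··a··> m9, ··b··> m10
  m7 = 0 | b.a.0 :: ··b··> m10
  m8 = 0 | 0 | 0 :: ∅
  m9 = b.0 | 0 :: ··b··> m11
  m10 = 0 | a.0 :: ··a··> m11
  m11 = 0 | 0 :: ∅
Q's transition system — 16 states:
  n0 = (a.(0 | 0) + b.b.0) | a.b.a.0 :: ··a··> n1, ··a··> n2, ··b··> n3
  n1 = (a.(0 | 0) + b.b.0) | b.a.0 :: ··a··> n4, ··b··> n5, ··b··> n6
  n2 = 0 | 0 | a.b.a.0 :: ··a··> n4
  n3 = b.0 | a.b.a.0 :: ··a··> n6, ··b··> n7
  n4 = 0 | 0 | b.a.0 :: ··b··> n8
  n5 = (a.(0 | 0) + b.b.0) | a.0 :: ··a··> n8, ··a··> n9, ··b··> n10
  n6 = b.0 | b.a.0 :: ··b··> n10, ··b··> n11
  n7 = 0 | a.b.a.0 :: ··a··> n11
  n8 = 0 | 0 | a.0 :: ··a··> n12
  n9 = (a.(0 | 0) + b.b.0) | 0 :: ··a··> n12, ··b··> n13
  n10 = b.0 | a.0 :: ··a··> n13, ··b··> n14
  n11 = 0 | b.a.0 :: ··b··> n14
  n12 = 0 | 0 | 0 :: ∅
  n13 = b.0 | 0 :: ··b··> n15
  n14 = 0 | a.0 :: ··a··> n15
  n15 = 0 | 0 :: ∅
Partition-refinement fixed point:
  B0 = {m0, n1}
  B1 = {m3, n6}
  B2 = {m1, m7, n11, n4}
  B3 = {m10, m4, n14, n8}
  B4 = {m11, m8, n12, n15}
  B5 = {m6, n10}
  B6 = {m9, n13}
  B7 = {m2, n5}
  B8 = {m5, n9}
  B9 = {n0}
  B10 = {n2, n7}
  B11 = {n3}
m0 ∈ B0, n0 ∈ B9 → different blocks

P ≁ Q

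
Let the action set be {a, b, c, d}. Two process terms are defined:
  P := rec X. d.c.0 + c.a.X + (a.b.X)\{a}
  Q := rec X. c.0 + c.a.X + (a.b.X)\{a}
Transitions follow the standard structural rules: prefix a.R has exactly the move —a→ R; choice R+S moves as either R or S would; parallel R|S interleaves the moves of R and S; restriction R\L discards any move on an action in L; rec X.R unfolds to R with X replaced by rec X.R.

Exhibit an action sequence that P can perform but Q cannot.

d

LTS(P): 4 reachable states
  s0 = rec X. d.c.0 + c.a.X + (a.b.X)\{a} ⊢ =c=> s1, =d=> s2
  s1 = a.(rec X. d.c.0 + c.a.X + (a.b.X)\{a}) ⊢ =a=> s0
  s2 = c.0 ⊢ =c=> s3
  s3 = 0 ⊢ ·
LTS(Q): 3 reachable states
  t0 = rec X. c.0 + c.a.X + (a.b.X)\{a} ⊢ =c=> t1, =c=> t2
  t1 = 0 ⊢ ·
  t2 = a.(rec X. c.0 + c.a.X + (a.b.X)\{a}) ⊢ =a=> t0
Trace ⟨d⟩ through P, begin at {s0}:
  after d @ step 1: {s2}
  — P admits the full trace.
Trace ⟨d⟩ through Q, begin at {t0}:
  after d @ step 1: ∅  — Q cannot continue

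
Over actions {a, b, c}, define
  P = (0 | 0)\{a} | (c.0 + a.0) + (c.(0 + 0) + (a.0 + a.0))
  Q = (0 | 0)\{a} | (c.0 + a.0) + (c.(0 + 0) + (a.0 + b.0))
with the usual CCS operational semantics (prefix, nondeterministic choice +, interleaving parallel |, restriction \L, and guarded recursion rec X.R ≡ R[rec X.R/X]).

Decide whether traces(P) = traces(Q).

Reachable graph of P (4 states):
  s0 = (0 | 0)\{a} | (c.0 + a.0) + (c.(0 + 0) + (a.0 + a.0)) | -a-> s1, -a-> s2, -c-> s1, -c-> s3
  s1 = (0 | 0)\{a} | 0 | stopped
  s2 = 0 | stopped
  s3 = 0 + 0 | stopped
Reachable graph of Q (4 states):
  t0 = (0 | 0)\{a} | (c.0 + a.0) + (c.(0 + 0) + (a.0 + b.0)) | -a-> t1, -a-> t2, -b-> t2, -c-> t1, -c-> t3
  t1 = (0 | 0)\{a} | 0 | stopped
  t2 = 0 | stopped
  t3 = 0 + 0 | stopped
Executing b from Q (initial set {t0}):
  step 1 (b): {t2}
  Q completes σ.
Executing b from P (initial set {s0}):
  step 1 (b): ∅  — P cannot continue

traces(P) ≠ traces(Q) — witness ⟨b⟩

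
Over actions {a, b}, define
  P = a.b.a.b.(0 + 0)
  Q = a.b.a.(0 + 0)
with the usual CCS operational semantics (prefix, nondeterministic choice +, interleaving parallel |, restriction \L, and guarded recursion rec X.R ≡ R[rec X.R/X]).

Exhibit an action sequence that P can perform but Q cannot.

abab

LTS(P): 5 reachable states
  m0 = a.b.a.b.(0 + 0) :: --a--▸ m1
  m1 = b.a.b.(0 + 0) :: --b--▸ m2
  m2 = a.b.(0 + 0) :: --a--▸ m3
  m3 = b.(0 + 0) :: --b--▸ m4
  m4 = 0 + 0 :: (no moves)
LTS(Q): 4 reachable states
  n0 = a.b.a.(0 + 0) :: --a--▸ n1
  n1 = b.a.(0 + 0) :: --b--▸ n2
  n2 = a.(0 + 0) :: --a--▸ n3
  n3 = 0 + 0 :: (no moves)
Trace ⟨abab⟩ through P, begin at {m0}:
  [1] a ⇒ {m1}
  [2] b ⇒ {m2}
  [3] a ⇒ {m3}
  [4] b ⇒ {m4}
  P completes σ.
Trace ⟨abab⟩ through Q, begin at {n0}:
  [1] a ⇒ {n1}
  [2] b ⇒ {n2}
  [3] a ⇒ {n3}
  [4] b ⇒ ∅ (Q stuck)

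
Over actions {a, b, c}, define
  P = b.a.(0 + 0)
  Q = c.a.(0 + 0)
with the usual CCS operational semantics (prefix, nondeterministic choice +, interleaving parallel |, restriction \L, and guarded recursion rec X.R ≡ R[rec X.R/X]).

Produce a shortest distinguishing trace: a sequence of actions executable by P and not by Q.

b

LTS(P): 3 reachable states
  p0 = b.a.(0 + 0) → ··b··> p1
  p1 = a.(0 + 0) → ··a··> p2
  p2 = 0 + 0 → (no moves)
LTS(Q): 3 reachable states
  q0 = c.a.(0 + 0) → ··c··> q1
  q1 = a.(0 + 0) → ··a··> q2
  q2 = 0 + 0 → (no moves)
Trace ⟨b⟩ through P, begin at {p0}:
  after b @ step 1: {p1}
  — P admits the full trace.
Trace ⟨b⟩ through Q, begin at {q0}:
  after b @ step 1: no successor for Q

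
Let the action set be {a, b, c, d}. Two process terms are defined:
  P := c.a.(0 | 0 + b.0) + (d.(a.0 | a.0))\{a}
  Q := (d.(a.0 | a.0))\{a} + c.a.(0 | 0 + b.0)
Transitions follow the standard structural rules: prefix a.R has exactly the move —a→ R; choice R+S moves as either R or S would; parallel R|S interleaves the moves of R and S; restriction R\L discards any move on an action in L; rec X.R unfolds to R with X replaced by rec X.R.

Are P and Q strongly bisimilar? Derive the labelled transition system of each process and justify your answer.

YES

LTS(P): 5 reachable states
  p0 = c.a.(0 | 0 + b.0) + (d.(a.0 | a.0))\{a} | =c=> p1, =d=> p2
  p1 = a.(0 | 0 + b.0) | =a=> p3
  p2 = (a.0 | a.0)\{a} | ∅
  p3 = 0 | 0 + b.0 | =b=> p4
  p4 = 0 | ∅
LTS(Q): 5 reachable states
  q0 = (d.(a.0 | a.0))\{a} + c.a.(0 | 0 + b.0) | =c=> q1, =d=> q2
  q1 = a.(0 | 0 + b.0) | =a=> q3
  q2 = (a.0 | a.0)\{a} | ∅
  q3 = 0 | 0 + b.0 | =b=> q4
  q4 = 0 | ∅
Coarsest stable partition (strong bisimilarity classes):
  B0 = {p0, q0}
  B1 = {p1, q1}
  B2 = {p3, q3}
  B3 = {p2, p4, q2, q4}
p0 ∈ B0, q0 ∈ B0 → same block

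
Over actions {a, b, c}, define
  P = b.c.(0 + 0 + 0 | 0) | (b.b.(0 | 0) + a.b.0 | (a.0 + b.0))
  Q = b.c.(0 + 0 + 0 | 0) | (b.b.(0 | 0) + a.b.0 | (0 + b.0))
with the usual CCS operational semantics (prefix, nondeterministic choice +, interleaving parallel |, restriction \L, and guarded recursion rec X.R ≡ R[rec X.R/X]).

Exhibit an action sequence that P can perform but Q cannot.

Reachable graph of P (21 states):
  s0 = b.c.(0 + 0 + 0 | 0) | (b.b.(0 | 0) + a.b.0 | (a.0 + b.0)) ⊢ -a-> s1, -a-> s2, -b-> s1, -b-> s3, -b-> s4
  s1 = b.c.(0 + 0 + 0 | 0) | (a.b.0 | 0) ⊢ -a-> s5, -b-> s6
  s2 = b.c.(0 + 0 + 0 | 0) | (b.0 | (a.0 + b.0)) ⊢ -a-> s5, -b-> s5, -b-> s7, -b-> s8
  s3 = b.c.(0 + 0 + 0 | 0) | b.(0 | 0) ⊢ -b-> s10, -b-> s9
  s4 = c.(0 + 0 + 0 | 0) | (b.b.(0 | 0) + a.b.0 | (a.0 + b.0)) ⊢ -a-> s6, -a-> s8, -b-> s10, -b-> s6, -c-> s11
  s5 = b.c.(0 + 0 + 0 | 0) | (b.0 | 0) ⊢ -b-> s12, -b-> s9
  s6 = c.(0 + 0 + 0 | 0) | (a.b.0 | 0) ⊢ -a-> s12, -c-> s13
  s7 = b.c.(0 + 0 + 0 | 0) | (0 | (a.0 + b.0)) ⊢ -a-> s9, -b-> s14, -b-> s9
  s8 = c.(0 + 0 + 0 | 0) | (b.0 | (a.0 + b.0)) ⊢ -a-> s12, -b-> s12, -b-> s14, -c-> s15
  s9 = b.c.(0 + 0 + 0 | 0) | (0 | 0) ⊢ -b-> s16
  s10 = c.(0 + 0 + 0 | 0) | b.(0 | 0) ⊢ -b-> s16, -c-> s17
  s11 = (0 + 0 + 0 | 0) | (b.b.(0 | 0) + a.b.0 | (a.0 + b.0)) ⊢ -a-> s13, -a-> s15, -b-> s13, -b-> s17
  s12 = c.(0 + 0 + 0 | 0) | (b.0 | 0) ⊢ -b-> s16, -c-> s18
  s13 = (0 + 0 + 0 | 0) | (a.b.0 | 0) ⊢ -a-> s18
  s14 = c.(0 + 0 + 0 | 0) | (0 | (a.0 + b.0)) ⊢ -a-> s16, -b-> s16, -c-> s19
  s15 = (0 + 0 + 0 | 0) | (b.0 | (a.0 + b.0)) ⊢ -a-> s18, -b-> s18, -b-> s19
  s16 = c.(0 + 0 + 0 | 0) | (0 | 0) ⊢ -c-> s20
  s17 = (0 + 0 + 0 | 0) | b.(0 | 0) ⊢ -b-> s20
  s18 = (0 + 0 + 0 | 0) | (b.0 | 0) ⊢ -b-> s20
  s19 = (0 + 0 + 0 | 0) | (0 | (a.0 + b.0)) ⊢ -a-> s20, -b-> s20
  s20 = (0 + 0 + 0 | 0) | (0 | 0) ⊢ (no moves)
Reachable graph of Q (21 states):
  t0 = b.c.(0 + 0 + 0 | 0) | (b.b.(0 | 0) + a.b.0 | (0 + b.0)) ⊢ -a-> t1, -b-> t2, -b-> t3, -b-> t4
  t1 = b.c.(0 + 0 + 0 | 0) | (b.0 | (0 + b.0)) ⊢ -b-> t5, -b-> t6, -b-> t7
  t2 = b.c.(0 + 0 + 0 | 0) | (a.b.0 | 0) ⊢ -a-> t6, -b-> t8
  t3 = b.c.(0 + 0 + 0 | 0) | b.(0 | 0) ⊢ -b-> t10, -b-> t9
  t4 = c.(0 + 0 + 0 | 0) | (b.b.(0 | 0) + a.b.0 | (0 + b.0)) ⊢ -a-> t7, -b-> t10, -b-> t8, -c-> t11
  t5 = b.c.(0 + 0 + 0 | 0) | (0 | (0 + b.0)) ⊢ -b-> t12, -b-> t9
  t6 = b.c.(0 + 0 + 0 | 0) | (b.0 | 0) ⊢ -b-> t13, -b-> t9
  t7 = c.(0 + 0 + 0 | 0) | (b.0 | (0 + b.0)) ⊢ -b-> t12, -b-> t13, -c-> t14
  t8 = c.(0 + 0 + 0 | 0) | (a.b.0 | 0) ⊢ -a-> t13, -c-> t15
  t9 = b.c.(0 + 0 + 0 | 0) | (0 | 0) ⊢ -b-> t16
  t10 = c.(0 + 0 + 0 | 0) | b.(0 | 0) ⊢ -b-> t16, -c-> t17
  t11 = (0 + 0 + 0 | 0) | (b.b.(0 | 0) + a.b.0 | (0 + b.0)) ⊢ -a-> t14, -b-> t15, -b-> t17
  t12 = c.(0 + 0 + 0 | 0) | (0 | (0 + b.0)) ⊢ -b-> t16, -c-> t18
  t13 = c.(0 + 0 + 0 | 0) | (b.0 | 0) ⊢ -b-> t16, -c-> t19
  t14 = (0 + 0 + 0 | 0) | (b.0 | (0 + b.0)) ⊢ -b-> t18, -b-> t19
  t15 = (0 + 0 + 0 | 0) | (a.b.0 | 0) ⊢ -a-> t19
  t16 = c.(0 + 0 + 0 | 0) | (0 | 0) ⊢ -c-> t20
  t17 = (0 + 0 + 0 | 0) | b.(0 | 0) ⊢ -b-> t20
  t18 = (0 + 0 + 0 | 0) | (0 | (0 + b.0)) ⊢ -b-> t20
  t19 = (0 + 0 + 0 | 0) | (b.0 | 0) ⊢ -b-> t20
  t20 = (0 + 0 + 0 | 0) | (0 | 0) ⊢ (no moves)
Run σ = ⟨aa⟩ on P: start {s0}
  after a @ step 1: {s1, s2}
  after a @ step 2: {s5}
  — P admits the full trace.
Run σ = ⟨aa⟩ on Q: start {t0}
  after a @ step 1: {t1}
  after a @ step 2: ∅  — Q cannot continue

aa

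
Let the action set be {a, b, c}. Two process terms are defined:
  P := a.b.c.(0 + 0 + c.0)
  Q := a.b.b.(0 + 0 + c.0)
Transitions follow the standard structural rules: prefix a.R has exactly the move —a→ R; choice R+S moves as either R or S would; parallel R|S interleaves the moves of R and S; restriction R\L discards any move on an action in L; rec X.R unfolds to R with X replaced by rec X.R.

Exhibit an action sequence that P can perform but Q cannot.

abc

Reachable graph of P (5 states):
  m0 = a.b.c.(0 + 0 + c.0) | =a=> m1
  m1 = b.c.(0 + 0 + c.0) | =b=> m2
  m2 = c.(0 + 0 + c.0) | =c=> m3
  m3 = 0 + 0 + c.0 | =c=> m4
  m4 = 0 | (no moves)
Reachable graph of Q (5 states):
  n0 = a.b.b.(0 + 0 + c.0) | =a=> n1
  n1 = b.b.(0 + 0 + c.0) | =b=> n2
  n2 = b.(0 + 0 + c.0) | =b=> n3
  n3 = 0 + 0 + c.0 | =c=> n4
  n4 = 0 | (no moves)
Trace ⟨abc⟩ through P, begin at {m0}:
  after a @ step 1: {m1}
  after b @ step 2: {m2}
  after c @ step 3: {m3}
  — P admits the full trace.
Trace ⟨abc⟩ through Q, begin at {n0}:
  after a @ step 1: {n1}
  after b @ step 2: {n2}
  after c @ step 3: ∅  — Q cannot continue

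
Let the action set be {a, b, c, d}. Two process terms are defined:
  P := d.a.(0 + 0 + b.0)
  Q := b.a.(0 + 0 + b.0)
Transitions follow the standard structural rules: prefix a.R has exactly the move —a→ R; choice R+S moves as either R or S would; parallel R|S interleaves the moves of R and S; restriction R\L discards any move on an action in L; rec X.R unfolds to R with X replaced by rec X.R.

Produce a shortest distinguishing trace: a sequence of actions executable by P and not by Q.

LTS(P): 4 reachable states
  m0 = d.a.(0 + 0 + b.0) :: --d--▸ m1
  m1 = a.(0 + 0 + b.0) :: --a--▸ m2
  m2 = 0 + 0 + b.0 :: --b--▸ m3
  m3 = 0 :: ∅
LTS(Q): 4 reachable states
  n0 = b.a.(0 + 0 + b.0) :: --b--▸ n1
  n1 = a.(0 + 0 + b.0) :: --a--▸ n2
  n2 = 0 + 0 + b.0 :: --b--▸ n3
  n3 = 0 :: ∅
Run σ = ⟨d⟩ on P: start {m0}
  [1] d ⇒ {m1}
  — P admits the full trace.
Run σ = ⟨d⟩ on Q: start {n0}
  [1] d ⇒ ∅  — Q cannot continue

d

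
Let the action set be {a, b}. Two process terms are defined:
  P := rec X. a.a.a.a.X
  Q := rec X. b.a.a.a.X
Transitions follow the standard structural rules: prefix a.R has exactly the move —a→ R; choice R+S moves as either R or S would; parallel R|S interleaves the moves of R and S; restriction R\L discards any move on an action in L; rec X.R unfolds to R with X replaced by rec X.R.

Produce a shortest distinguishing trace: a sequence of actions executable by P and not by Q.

a

P's transition system — 4 states:
  s0 = rec X. a.a.a.a.X | =a=> s1
  s1 = a.a.a.(rec X. a.a.a.a.X) | =a=> s2
  s2 = a.a.(rec X. a.a.a.a.X) | =a=> s3
  s3 = a.(rec X. a.a.a.a.X) | =a=> s0
Q's transition system — 4 states:
  t0 = rec X. b.a.a.a.X | =b=> t1
  t1 = a.a.a.(rec X. b.a.a.a.X) | =a=> t2
  t2 = a.a.(rec X. b.a.a.a.X) | =a=> t3
  t3 = a.(rec X. b.a.a.a.X) | =a=> t0
Run σ = ⟨a⟩ on P: start {s0}
  step 1 (a): {s1}
  P completes σ.
Run σ = ⟨a⟩ on Q: start {t0}
  step 1 (a): ∅  — Q cannot continue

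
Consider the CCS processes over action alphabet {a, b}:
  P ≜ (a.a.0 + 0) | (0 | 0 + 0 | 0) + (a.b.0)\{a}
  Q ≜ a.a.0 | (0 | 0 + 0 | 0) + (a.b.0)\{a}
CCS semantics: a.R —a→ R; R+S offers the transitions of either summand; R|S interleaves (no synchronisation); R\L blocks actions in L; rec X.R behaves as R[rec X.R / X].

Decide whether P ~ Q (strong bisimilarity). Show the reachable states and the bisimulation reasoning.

LTS(P): 3 reachable states
  u0 = (a.a.0 + 0) | (0 | 0 + 0 | 0) + (a.b.0)\{a} ⊢ ··a··> u1
  u1 = a.0 | (0 | 0 + 0 | 0) ⊢ ··a··> u2
  u2 = 0 | (0 | 0 + 0 | 0) ⊢ ∅
LTS(Q): 3 reachable states
  v0 = a.a.0 | (0 | 0 + 0 | 0) + (a.b.0)\{a} ⊢ ··a··> v1
  v1 = a.0 | (0 | 0 + 0 | 0) ⊢ ··a··> v2
  v2 = 0 | (0 | 0 + 0 | 0) ⊢ ∅
Partition-refinement fixed point:
  B0 = {u0, v0}
  B1 = {u1, v1}
  B2 = {u2, v2}
u0 ∈ B0, v0 ∈ B0 → same block

YES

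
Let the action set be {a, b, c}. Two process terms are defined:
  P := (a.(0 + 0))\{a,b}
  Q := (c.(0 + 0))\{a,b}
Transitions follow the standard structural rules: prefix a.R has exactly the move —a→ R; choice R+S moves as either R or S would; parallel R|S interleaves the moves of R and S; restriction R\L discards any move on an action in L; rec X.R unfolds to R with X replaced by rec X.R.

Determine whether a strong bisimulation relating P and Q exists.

Reachable graph of P (1 states):
  s0 = (a.(0 + 0))\{a,b} ⊢ ∅
Reachable graph of Q (2 states):
  t0 = (c.(0 + 0))\{a,b} ⊢ —c→ t1
  t1 = (0 + 0)\{a,b} ⊢ ∅
Bisimilarity quotient blocks:
  B0 = {s0, t1}
  B1 = {t0}
s0 ∈ B0, t0 ∈ B1 → different blocks

P ≁ Q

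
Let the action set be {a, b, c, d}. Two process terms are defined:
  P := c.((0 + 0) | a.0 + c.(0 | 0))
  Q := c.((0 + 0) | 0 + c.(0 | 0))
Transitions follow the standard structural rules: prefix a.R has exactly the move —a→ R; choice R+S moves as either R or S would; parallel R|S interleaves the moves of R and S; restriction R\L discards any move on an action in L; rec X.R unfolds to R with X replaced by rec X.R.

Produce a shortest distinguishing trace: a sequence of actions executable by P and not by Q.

ca

LTS(P): 4 reachable states
  u0 = c.((0 + 0) | a.0 + c.(0 | 0)) ⊢ ··c··> u1
  u1 = (0 + 0) | a.0 + c.(0 | 0) ⊢ ··a··> u2, ··c··> u3
  u2 = (0 + 0) | 0 ⊢ deadlocked
  u3 = 0 | 0 ⊢ deadlocked
LTS(Q): 3 reachable states
  v0 = c.((0 + 0) | 0 + c.(0 | 0)) ⊢ ··c··> v1
  v1 = (0 + 0) | 0 + c.(0 | 0) ⊢ ··c··> v2
  v2 = 0 | 0 ⊢ deadlocked
Executing ca from P (initial set {u0}):
  after c @ step 1: {u1}
  after a @ step 2: {u2}
  ✓ P
Executing ca from Q (initial set {v0}):
  after c @ step 1: {v1}
  after a @ step 2: ∅  — Q cannot continue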